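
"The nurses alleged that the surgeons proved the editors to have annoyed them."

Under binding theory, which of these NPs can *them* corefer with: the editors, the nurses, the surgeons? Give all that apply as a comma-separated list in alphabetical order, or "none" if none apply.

the nurses, the surgeons

*them* is a pronoun; Principle B requires it to be free in its binding domain — the clause headed by 'annoyed'.
— the editors: subject of the clause headed by 'annoyed'; c-commands the pronoun within its binding domain — blocked (Principle B).
— the nurses: subject of the matrix clause; c-commands the pronoun but lies outside its binding domain — allowed.
— the surgeons: subject of the clause headed by 'proved'; c-commands the pronoun but lies outside its binding domain — allowed.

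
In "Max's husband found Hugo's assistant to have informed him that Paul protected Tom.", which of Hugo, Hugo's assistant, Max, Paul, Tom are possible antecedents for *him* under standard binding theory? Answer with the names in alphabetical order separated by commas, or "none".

Hugo, Max

*him* is a pronoun; Principle B requires it to be free in its binding domain — the clause headed by 'informed'.
— Hugo: possessor inside the subject DP of the clause headed by 'informed'; does not c-command the pronoun — Principle B does not apply; allowed.
— Hugo's assistant: subject of the clause headed by 'informed'; c-commands the pronoun within its binding domain — blocked (Principle B).
— Max: possessor inside the subject DP of the matrix clause; does not c-command the pronoun — Principle B does not apply; allowed.
— Paul: subject of the clause headed by 'protected'; is c-commanded by the pronoun; coreference would bind this R-expression — blocked (Principle C).
— Tom: object of the clause headed by 'protected'; is c-commanded by the pronoun; coreference would bind this R-expression — blocked (Principle C).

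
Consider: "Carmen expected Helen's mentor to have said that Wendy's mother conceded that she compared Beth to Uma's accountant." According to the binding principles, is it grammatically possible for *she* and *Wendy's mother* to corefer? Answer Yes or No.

*she* is a pronoun; Principle B requires it to be free in its binding domain — the clause headed by 'compared'.
— Wendy's mother: subject of the clause headed by 'conceded'; c-commands the pronoun but lies outside its binding domain — allowed.

Yes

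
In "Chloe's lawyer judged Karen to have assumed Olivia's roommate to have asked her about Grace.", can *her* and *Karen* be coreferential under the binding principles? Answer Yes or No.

Yes

*Karen* is an R-expression; Principle C requires it to be free (not bound by any c-commanding expression).
— her: object of the clause headed by 'asked'; the pronoun does not c-command the R-expression — coreference allowed.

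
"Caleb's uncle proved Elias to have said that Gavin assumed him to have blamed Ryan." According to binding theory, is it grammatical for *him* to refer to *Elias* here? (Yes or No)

Yes

*Elias* is an R-expression; Principle C requires it to be free (not bound by any c-commanding expression).
— him: subject of the clause headed by 'blamed'; the pronoun does not c-command the R-expression — coreference allowed.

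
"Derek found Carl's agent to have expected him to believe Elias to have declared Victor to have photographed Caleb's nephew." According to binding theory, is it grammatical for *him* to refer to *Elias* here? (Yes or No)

*Elias* is an R-expression; Principle C requires it to be free (not bound by any c-commanding expression).
— him: subject of the clause headed by 'believe'; the pronoun c-commands the R-expression — coreference blocked (Principle C).

No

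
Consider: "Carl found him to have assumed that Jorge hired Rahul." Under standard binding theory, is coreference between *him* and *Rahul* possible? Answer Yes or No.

No

*Rahul* is an R-expression; Principle C requires it to be free (not bound by any c-commanding expression).
— him: subject of the clause headed by 'assumed'; the pronoun c-commands the R-expression — coreference blocked (Principle C).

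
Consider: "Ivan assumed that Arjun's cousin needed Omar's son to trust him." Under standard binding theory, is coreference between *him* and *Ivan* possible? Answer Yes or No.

Yes

*Ivan* is an R-expression; Principle C requires it to be free (not bound by any c-commanding expression).
— him: object of the clause headed by 'trust'; the pronoun does not c-command the R-expression — coreference allowed.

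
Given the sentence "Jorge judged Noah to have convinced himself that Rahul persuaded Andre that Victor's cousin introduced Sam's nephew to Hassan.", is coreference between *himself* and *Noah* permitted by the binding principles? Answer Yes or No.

*himself* is a reflexive; Principle A requires it to be bound within its binding domain — the clause headed by 'convinced'.
— Noah: subject of the clause headed by 'convinced'; c-commands the reflexive within its binding domain — allowed (Principle A).

Yes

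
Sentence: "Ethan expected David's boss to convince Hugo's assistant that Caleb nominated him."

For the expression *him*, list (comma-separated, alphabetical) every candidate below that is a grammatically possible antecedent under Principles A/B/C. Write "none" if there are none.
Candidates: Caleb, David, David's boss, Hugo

David, David's boss, Hugo

*him* is a pronoun; Principle B requires it to be free in its binding domain — the clause headed by 'nominated'.
— Caleb: subject of the clause headed by 'nominated'; c-commands the pronoun within its binding domain — blocked (Principle B).
— David: possessor inside the subject DP of the clause headed by 'convince'; does not c-command the pronoun — Principle B does not apply; allowed.
— David's boss: subject of the clause headed by 'convince'; c-commands the pronoun but lies outside its binding domain — allowed.
— Hugo: possessor inside the object DP of the clause headed by 'convince'; does not c-command the pronoun — Principle B does not apply; allowed.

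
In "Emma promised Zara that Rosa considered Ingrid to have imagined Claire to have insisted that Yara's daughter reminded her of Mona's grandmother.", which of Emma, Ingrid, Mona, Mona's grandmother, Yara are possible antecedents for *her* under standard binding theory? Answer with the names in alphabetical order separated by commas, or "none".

*her* is a pronoun; Principle B requires it to be free in its binding domain — the clause headed by 'reminded'.
— Emma: subject of the matrix clause; c-commands the pronoun but lies outside its binding domain — allowed.
— Ingrid: subject of the clause headed by 'imagined'; c-commands the pronoun but lies outside its binding domain — allowed.
— Mona: possessor inside the second object DP of the clause headed by 'reminded'; is c-commanded by the pronoun; coreference would bind this R-expression — blocked (Principle C).
— Mona's grandmother: second object of the clause headed by 'reminded'; is c-commanded by the pronoun; coreference would bind this R-expression — blocked (Principle C).
— Yara: possessor inside the subject DP of the clause headed by 'reminded'; does not c-command the pronoun — Principle B does not apply; allowed.

Emma, Ingrid, Yara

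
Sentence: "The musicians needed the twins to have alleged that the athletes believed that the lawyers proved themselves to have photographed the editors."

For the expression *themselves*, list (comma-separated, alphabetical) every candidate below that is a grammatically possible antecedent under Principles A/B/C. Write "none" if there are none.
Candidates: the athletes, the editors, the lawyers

*themselves* is a reflexive; Principle A requires it to be bound within its binding domain — the clause headed by 'proved'.
— the athletes: subject of the clause headed by 'believed'; c-commands the reflexive but lies outside its binding domain — cannot bind it (Principle A).
— the editors: object of the clause headed by 'photographed'; does not c-command the reflexive — cannot bind it (Principle A).
— the lawyers: subject of the clause headed by 'proved'; c-commands the reflexive within its binding domain — allowed (Principle A).

the lawyers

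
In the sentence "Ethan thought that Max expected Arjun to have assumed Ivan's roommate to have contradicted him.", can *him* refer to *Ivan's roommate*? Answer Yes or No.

No

*him* is a pronoun; Principle B requires it to be free in its binding domain — the clause headed by 'contradicted'.
— Ivan's roommate: subject of the clause headed by 'contradicted'; c-commands the pronoun within its binding domain — blocked (Principle B).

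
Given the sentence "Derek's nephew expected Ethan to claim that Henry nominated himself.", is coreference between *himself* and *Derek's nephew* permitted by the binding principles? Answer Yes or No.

No

*himself* is a reflexive; Principle A requires it to be bound within its binding domain — the clause headed by 'nominated'.
— Derek's nephew: subject of the matrix clause; c-commands the reflexive but lies outside its binding domain — cannot bind it (Principle A).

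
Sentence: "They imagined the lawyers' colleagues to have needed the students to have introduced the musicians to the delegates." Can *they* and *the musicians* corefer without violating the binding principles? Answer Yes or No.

*the musicians* is an R-expression; Principle C requires it to be free (not bound by any c-commanding expression).
— they: subject of the matrix clause; the pronoun c-commands the R-expression — coreference blocked (Principle C).

No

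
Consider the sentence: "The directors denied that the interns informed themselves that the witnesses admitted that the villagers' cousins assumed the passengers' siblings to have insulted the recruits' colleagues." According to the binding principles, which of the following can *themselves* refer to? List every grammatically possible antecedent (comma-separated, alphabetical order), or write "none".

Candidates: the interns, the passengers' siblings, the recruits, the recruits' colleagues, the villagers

*themselves* is a reflexive; Principle A requires it to be bound within its binding domain — the clause headed by 'informed'.
— the interns: subject of the clause headed by 'informed'; c-commands the reflexive within its binding domain — allowed (Principle A).
— the passengers' siblings: subject of the clause headed by 'insulted'; does not c-command the reflexive — cannot bind it (Principle A).
— the recruits: possessor inside the object DP of the clause headed by 'insulted'; does not c-command the reflexive — cannot bind it (Principle A).
— the recruits' colleagues: object of the clause headed by 'insulted'; does not c-command the reflexive — cannot bind it (Principle A).
— the villagers: possessor inside the subject DP of the clause headed by 'assumed'; does not c-command the reflexive — cannot bind it (Principle A).

the interns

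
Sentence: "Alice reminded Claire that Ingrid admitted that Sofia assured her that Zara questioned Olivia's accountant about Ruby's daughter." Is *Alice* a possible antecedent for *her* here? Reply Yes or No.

Yes

*her* is a pronoun; Principle B requires it to be free in its binding domain — the clause headed by 'assured'.
— Alice: subject of the matrix clause; c-commands the pronoun but lies outside its binding domain — allowed.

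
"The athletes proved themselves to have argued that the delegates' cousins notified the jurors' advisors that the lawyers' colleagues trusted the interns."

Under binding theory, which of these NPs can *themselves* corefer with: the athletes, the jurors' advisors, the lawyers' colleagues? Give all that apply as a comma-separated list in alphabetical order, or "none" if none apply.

the athletes

*themselves* is a reflexive; Principle A requires it to be bound within its binding domain — the matrix clause.
— the athletes: subject of the matrix clause; c-commands the reflexive within its binding domain — allowed (Principle A).
— the jurors' advisors: object of the clause headed by 'notified'; does not c-command the reflexive — cannot bind it (Principle A).
— the lawyers' colleagues: subject of the clause headed by 'trusted'; does not c-command the reflexive — cannot bind it (Principle A).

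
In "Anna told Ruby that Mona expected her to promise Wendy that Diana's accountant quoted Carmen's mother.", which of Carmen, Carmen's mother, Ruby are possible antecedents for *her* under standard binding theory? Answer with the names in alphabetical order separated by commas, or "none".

*her* is a pronoun; Principle B requires it to be free in its binding domain — the clause headed by 'expected'.
— Carmen: possessor inside the object DP of the clause headed by 'quoted'; is c-commanded by the pronoun; coreference would bind this R-expression — blocked (Principle C).
— Carmen's mother: object of the clause headed by 'quoted'; is c-commanded by the pronoun; coreference would bind this R-expression — blocked (Principle C).
— Ruby: object of the matrix clause; c-commands the pronoun but lies outside its binding domain — allowed.

Ruby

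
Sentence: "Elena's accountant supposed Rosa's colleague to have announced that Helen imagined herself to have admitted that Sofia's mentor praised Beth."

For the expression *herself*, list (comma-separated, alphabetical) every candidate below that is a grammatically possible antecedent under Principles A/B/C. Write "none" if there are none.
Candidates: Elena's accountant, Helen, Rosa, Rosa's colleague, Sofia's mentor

*herself* is a reflexive; Principle A requires it to be bound within its binding domain — the clause headed by 'imagined'.
— Elena's accountant: subject of the matrix clause; c-commands the reflexive but lies outside its binding domain — cannot bind it (Principle A).
— Helen: subject of the clause headed by 'imagined'; c-commands the reflexive within its binding domain — allowed (Principle A).
— Rosa: possessor inside the subject DP of the clause headed by 'announced'; does not c-command the reflexive — cannot bind it (Principle A).
— Rosa's colleague: subject of the clause headed by 'announced'; c-commands the reflexive but lies outside its binding domain — cannot bind it (Principle A).
— Sofia's mentor: subject of the clause headed by 'praised'; does not c-command the reflexive — cannot bind it (Principle A).

Helen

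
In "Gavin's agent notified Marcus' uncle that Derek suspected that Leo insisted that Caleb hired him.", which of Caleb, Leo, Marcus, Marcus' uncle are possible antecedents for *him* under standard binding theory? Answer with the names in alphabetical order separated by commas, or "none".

Leo, Marcus, Marcus' uncle

*him* is a pronoun; Principle B requires it to be free in its binding domain — the clause headed by 'hired'.
— Caleb: subject of the clause headed by 'hired'; c-commands the pronoun within its binding domain — blocked (Principle B).
— Leo: subject of the clause headed by 'insisted'; c-commands the pronoun but lies outside its binding domain — allowed.
— Marcus: possessor inside the object DP of the matrix clause; does not c-command the pronoun — Principle B does not apply; allowed.
— Marcus' uncle: object of the matrix clause; c-commands the pronoun but lies outside its binding domain — allowed.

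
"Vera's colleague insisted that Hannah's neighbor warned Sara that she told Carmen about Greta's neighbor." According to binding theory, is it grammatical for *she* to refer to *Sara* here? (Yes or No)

Yes

*Sara* is an R-expression; Principle C requires it to be free (not bound by any c-commanding expression).
— she: subject of the clause headed by 'told'; the pronoun does not c-command the R-expression — coreference allowed.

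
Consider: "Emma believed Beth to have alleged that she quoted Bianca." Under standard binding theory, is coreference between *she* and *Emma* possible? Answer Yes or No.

*Emma* is an R-expression; Principle C requires it to be free (not bound by any c-commanding expression).
— she: subject of the clause headed by 'quoted'; the pronoun does not c-command the R-expression — coreference allowed.

Yes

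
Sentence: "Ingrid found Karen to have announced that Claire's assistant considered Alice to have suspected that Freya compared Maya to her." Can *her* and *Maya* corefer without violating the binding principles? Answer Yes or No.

No

*Maya* is an R-expression; Principle C requires it to be free (not bound by any c-commanding expression).
— her: second object of the clause headed by 'compared'; the R-expression locally c-commands the pronoun — coreference blocked (Principle B on the pronoun).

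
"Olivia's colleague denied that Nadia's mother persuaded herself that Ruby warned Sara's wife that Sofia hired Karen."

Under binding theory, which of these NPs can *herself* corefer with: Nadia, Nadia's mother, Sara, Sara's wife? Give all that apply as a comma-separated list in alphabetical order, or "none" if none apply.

Nadia's mother

*herself* is a reflexive; Principle A requires it to be bound within its binding domain — the clause headed by 'persuaded'.
— Nadia: possessor inside the subject DP of the clause headed by 'persuaded'; does not c-command the reflexive — cannot bind it (Principle A).
— Nadia's mother: subject of the clause headed by 'persuaded'; c-commands the reflexive within its binding domain — allowed (Principle A).
— Sara: possessor inside the object DP of the clause headed by 'warned'; does not c-command the reflexive — cannot bind it (Principle A).
— Sara's wife: object of the clause headed by 'warned'; does not c-command the reflexive — cannot bind it (Principle A).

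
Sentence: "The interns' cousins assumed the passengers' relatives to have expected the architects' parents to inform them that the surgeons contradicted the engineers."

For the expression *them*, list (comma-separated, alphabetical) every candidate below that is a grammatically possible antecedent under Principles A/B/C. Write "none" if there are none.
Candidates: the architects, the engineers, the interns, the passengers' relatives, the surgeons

*them* is a pronoun; Principle B requires it to be free in its binding domain — the clause headed by 'inform'.
— the architects: possessor inside the subject DP of the clause headed by 'inform'; does not c-command the pronoun — Principle B does not apply; allowed.
— the engineers: object of the clause headed by 'contradicted'; is c-commanded by the pronoun; coreference would bind this R-expression — blocked (Principle C).
— the interns: possessor inside the subject DP of the matrix clause; does not c-command the pronoun — Principle B does not apply; allowed.
— the passengers' relatives: subject of the clause headed by 'expected'; c-commands the pronoun but lies outside its binding domain — allowed.
— the surgeons: subject of the clause headed by 'contradicted'; is c-commanded by the pronoun; coreference would bind this R-expression — blocked (Principle C).

the architects, the interns, the passengers' relatives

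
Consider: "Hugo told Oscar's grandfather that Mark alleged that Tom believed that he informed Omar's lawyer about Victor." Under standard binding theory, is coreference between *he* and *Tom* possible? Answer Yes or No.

*Tom* is an R-expression; Principle C requires it to be free (not bound by any c-commanding expression).
— he: subject of the clause headed by 'informed'; the pronoun does not c-command the R-expression — coreference allowed.

Yes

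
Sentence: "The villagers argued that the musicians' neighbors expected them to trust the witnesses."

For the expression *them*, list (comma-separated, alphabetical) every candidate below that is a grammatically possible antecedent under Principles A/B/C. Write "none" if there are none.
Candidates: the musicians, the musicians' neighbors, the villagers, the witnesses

the musicians, the villagers

*them* is a pronoun; Principle B requires it to be free in its binding domain — the clause headed by 'expected'.
— the musicians: possessor inside the subject DP of the clause headed by 'expected'; does not c-command the pronoun — Principle B does not apply; allowed.
— the musicians' neighbors: subject of the clause headed by 'expected'; c-commands the pronoun within its binding domain — blocked (Principle B).
— the villagers: subject of the matrix clause; c-commands the pronoun but lies outside its binding domain — allowed.
— the witnesses: object of the clause headed by 'trust'; is c-commanded by the pronoun; coreference would bind this R-expression — blocked (Principle C).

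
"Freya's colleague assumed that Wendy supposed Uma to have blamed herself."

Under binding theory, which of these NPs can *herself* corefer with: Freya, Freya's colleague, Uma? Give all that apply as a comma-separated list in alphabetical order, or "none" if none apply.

Uma

*herself* is a reflexive; Principle A requires it to be bound within its binding domain — the clause headed by 'blamed'.
— Freya: possessor inside the subject DP of the matrix clause; does not c-command the reflexive — cannot bind it (Principle A).
— Freya's colleague: subject of the matrix clause; c-commands the reflexive but lies outside its binding domain — cannot bind it (Principle A).
— Uma: subject of the clause headed by 'blamed'; c-commands the reflexive within its binding domain — allowed (Principle A).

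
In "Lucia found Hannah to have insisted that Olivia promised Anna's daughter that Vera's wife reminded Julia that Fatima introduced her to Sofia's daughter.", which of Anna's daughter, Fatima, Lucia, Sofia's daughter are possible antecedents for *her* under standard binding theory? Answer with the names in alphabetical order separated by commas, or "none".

*her* is a pronoun; Principle B requires it to be free in its binding domain — the clause headed by 'introduced'.
— Anna's daughter: object of the clause headed by 'promised'; c-commands the pronoun but lies outside its binding domain — allowed.
— Fatima: subject of the clause headed by 'introduced'; c-commands the pronoun within its binding domain — blocked (Principle B).
— Lucia: subject of the matrix clause; c-commands the pronoun but lies outside its binding domain — allowed.
— Sofia's daughter: second object of the clause headed by 'introduced'; is c-commanded by the pronoun; coreference would bind this R-expression — blocked (Principle C).

Anna's daughter, Lucia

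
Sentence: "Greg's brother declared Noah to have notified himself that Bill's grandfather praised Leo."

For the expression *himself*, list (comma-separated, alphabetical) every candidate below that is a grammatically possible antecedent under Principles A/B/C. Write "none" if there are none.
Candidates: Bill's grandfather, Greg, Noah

*himself* is a reflexive; Principle A requires it to be bound within its binding domain — the clause headed by 'notified'.
— Bill's grandfather: subject of the clause headed by 'praised'; does not c-command the reflexive — cannot bind it (Principle A).
— Greg: possessor inside the subject DP of the matrix clause; does not c-command the reflexive — cannot bind it (Principle A).
— Noah: subject of the clause headed by 'notified'; c-commands the reflexive within its binding domain — allowed (Principle A).

Noah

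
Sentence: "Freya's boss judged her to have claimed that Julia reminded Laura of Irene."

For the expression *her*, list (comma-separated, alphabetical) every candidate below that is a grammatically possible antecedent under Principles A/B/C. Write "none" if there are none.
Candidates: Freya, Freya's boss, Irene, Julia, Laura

*her* is a pronoun; Principle B requires it to be free in its binding domain — the matrix clause.
— Freya: possessor inside the subject DP of the matrix clause; does not c-command the pronoun — Principle B does not apply; allowed.
— Freya's boss: subject of the matrix clause; c-commands the pronoun within its binding domain — blocked (Principle B).
— Irene: second object of the clause headed by 'reminded'; is c-commanded by the pronoun; coreference would bind this R-expression — blocked (Principle C).
— Julia: subject of the clause headed by 'reminded'; is c-commanded by the pronoun; coreference would bind this R-expression — blocked (Principle C).
— Laura: object of the clause headed by 'reminded'; is c-commanded by the pronoun; coreference would bind this R-expression — blocked (Principle C).

Freya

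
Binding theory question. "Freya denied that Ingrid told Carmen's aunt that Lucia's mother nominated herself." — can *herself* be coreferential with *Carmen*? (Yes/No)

*herself* is a reflexive; Principle A requires it to be bound within its binding domain — the clause headed by 'nominated'.
— Carmen: possessor inside the object DP of the clause headed by 'told'; does not c-command the reflexive — cannot bind it (Principle A).

No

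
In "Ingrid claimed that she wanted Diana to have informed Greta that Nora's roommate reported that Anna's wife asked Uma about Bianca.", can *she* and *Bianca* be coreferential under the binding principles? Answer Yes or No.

No

*Bianca* is an R-expression; Principle C requires it to be free (not bound by any c-commanding expression).
— she: subject of the clause headed by 'wanted'; the pronoun c-commands the R-expression — coreference blocked (Principle C).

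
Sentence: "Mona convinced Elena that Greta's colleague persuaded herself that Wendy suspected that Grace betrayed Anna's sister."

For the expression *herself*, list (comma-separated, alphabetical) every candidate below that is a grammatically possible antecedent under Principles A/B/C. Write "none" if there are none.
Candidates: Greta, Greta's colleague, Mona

Greta's colleague

*herself* is a reflexive; Principle A requires it to be bound within its binding domain — the clause headed by 'persuaded'.
— Greta: possessor inside the subject DP of the clause headed by 'persuaded'; does not c-command the reflexive — cannot bind it (Principle A).
— Greta's colleague: subject of the clause headed by 'persuaded'; c-commands the reflexive within its binding domain — allowed (Principle A).
— Mona: subject of the matrix clause; c-commands the reflexive but lies outside its binding domain — cannot bind it (Principle A).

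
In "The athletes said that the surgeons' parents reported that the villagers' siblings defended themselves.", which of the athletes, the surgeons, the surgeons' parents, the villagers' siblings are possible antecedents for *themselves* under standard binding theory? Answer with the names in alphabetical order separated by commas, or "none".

*themselves* is a reflexive; Principle A requires it to be bound within its binding domain — the clause headed by 'defended'.
— the athletes: subject of the matrix clause; c-commands the reflexive but lies outside its binding domain — cannot bind it (Principle A).
— the surgeons: possessor inside the subject DP of the clause headed by 'reported'; does not c-command the reflexive — cannot bind it (Principle A).
— the surgeons' parents: subject of the clause headed by 'reported'; c-commands the reflexive but lies outside its binding domain — cannot bind it (Principle A).
— the villagers' siblings: subject of the clause headed by 'defended'; c-commands the reflexive within its binding domain — allowed (Principle A).

the villagers' siblings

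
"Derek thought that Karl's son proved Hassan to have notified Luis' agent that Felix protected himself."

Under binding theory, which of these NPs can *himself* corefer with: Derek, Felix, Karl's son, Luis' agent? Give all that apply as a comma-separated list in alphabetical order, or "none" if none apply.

Felix

*himself* is a reflexive; Principle A requires it to be bound within its binding domain — the clause headed by 'protected'.
— Derek: subject of the matrix clause; c-commands the reflexive but lies outside its binding domain — cannot bind it (Principle A).
— Felix: subject of the clause headed by 'protected'; c-commands the reflexive within its binding domain — allowed (Principle A).
— Karl's son: subject of the clause headed by 'proved'; c-commands the reflexive but lies outside its binding domain — cannot bind it (Principle A).
— Luis' agent: object of the clause headed by 'notified'; c-commands the reflexive but lies outside its binding domain — cannot bind it (Principle A).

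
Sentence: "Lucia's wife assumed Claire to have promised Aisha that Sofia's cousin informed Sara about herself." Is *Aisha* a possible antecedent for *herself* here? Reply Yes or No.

No

*herself* is a reflexive; Principle A requires it to be bound within its binding domain — the clause headed by 'informed'.
— Aisha: object of the clause headed by 'promised'; c-commands the reflexive but lies outside its binding domain — cannot bind it (Principle A).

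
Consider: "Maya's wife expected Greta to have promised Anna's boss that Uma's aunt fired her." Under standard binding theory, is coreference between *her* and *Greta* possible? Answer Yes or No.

Yes

*Greta* is an R-expression; Principle C requires it to be free (not bound by any c-commanding expression).
— her: object of the clause headed by 'fired'; the pronoun does not c-command the R-expression — coreference allowed.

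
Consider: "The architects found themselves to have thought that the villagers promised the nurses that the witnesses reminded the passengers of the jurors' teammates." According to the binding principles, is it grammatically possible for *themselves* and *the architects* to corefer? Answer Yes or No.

Yes

*themselves* is a reflexive; Principle A requires it to be bound within its binding domain — the matrix clause.
— the architects: subject of the matrix clause; c-commands the reflexive within its binding domain — allowed (Principle A).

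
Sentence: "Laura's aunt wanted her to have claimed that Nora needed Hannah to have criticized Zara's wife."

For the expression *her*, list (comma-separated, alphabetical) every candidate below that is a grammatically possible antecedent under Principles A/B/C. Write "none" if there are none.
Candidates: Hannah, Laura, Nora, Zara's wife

*her* is a pronoun; Principle B requires it to be free in its binding domain — the matrix clause.
— Hannah: subject of the clause headed by 'criticized'; is c-commanded by the pronoun; coreference would bind this R-expression — blocked (Principle C).
— Laura: possessor inside the subject DP of the matrix clause; does not c-command the pronoun — Principle B does not apply; allowed.
— Nora: subject of the clause headed by 'needed'; is c-commanded by the pronoun; coreference would bind this R-expression — blocked (Principle C).
— Zara's wife: object of the clause headed by 'criticized'; is c-commanded by the pronoun; coreference would bind this R-expression — blocked (Principle C).

Laura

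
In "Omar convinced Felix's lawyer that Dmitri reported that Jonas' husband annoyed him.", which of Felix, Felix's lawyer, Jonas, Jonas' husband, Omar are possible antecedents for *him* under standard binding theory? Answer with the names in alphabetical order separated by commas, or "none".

Felix, Felix's lawyer, Jonas, Omar

*him* is a pronoun; Principle B requires it to be free in its binding domain — the clause headed by 'annoyed'.
— Felix: possessor inside the object DP of the matrix clause; does not c-command the pronoun — Principle B does not apply; allowed.
— Felix's lawyer: object of the matrix clause; c-commands the pronoun but lies outside its binding domain — allowed.
— Jonas: possessor inside the subject DP of the clause headed by 'annoyed'; does not c-command the pronoun — Principle B does not apply; allowed.
— Jonas' husband: subject of the clause headed by 'annoyed'; c-commands the pronoun within its binding domain — blocked (Principle B).
— Omar: subject of the matrix clause; c-commands the pronoun but lies outside its binding domain — allowed.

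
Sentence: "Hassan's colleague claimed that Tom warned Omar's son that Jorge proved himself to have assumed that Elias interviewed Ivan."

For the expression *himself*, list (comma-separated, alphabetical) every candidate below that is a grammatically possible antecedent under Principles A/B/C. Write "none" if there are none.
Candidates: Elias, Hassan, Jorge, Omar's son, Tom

*himself* is a reflexive; Principle A requires it to be bound within its binding domain — the clause headed by 'proved'.
— Elias: subject of the clause headed by 'interviewed'; does not c-command the reflexive — cannot bind it (Principle A).
— Hassan: possessor inside the subject DP of the matrix clause; does not c-command the reflexive — cannot bind it (Principle A).
— Jorge: subject of the clause headed by 'proved'; c-commands the reflexive within its binding domain — allowed (Principle A).
— Omar's son: object of the clause headed by 'warned'; c-commands the reflexive but lies outside its binding domain — cannot bind it (Principle A).
— Tom: subject of the clause headed by 'warned'; c-commands the reflexive but lies outside its binding domain — cannot bind it (Principle A).

Jorge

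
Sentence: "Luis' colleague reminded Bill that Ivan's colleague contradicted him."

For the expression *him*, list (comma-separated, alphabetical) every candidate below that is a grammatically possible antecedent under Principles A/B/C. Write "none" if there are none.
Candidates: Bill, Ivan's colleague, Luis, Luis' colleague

Bill, Luis, Luis' colleague

*him* is a pronoun; Principle B requires it to be free in its binding domain — the clause headed by 'contradicted'.
— Bill: object of the matrix clause; c-commands the pronoun but lies outside its binding domain — allowed.
— Ivan's colleague: subject of the clause headed by 'contradicted'; c-commands the pronoun within its binding domain — blocked (Principle B).
— Luis: possessor inside the subject DP of the matrix clause; does not c-command the pronoun — Principle B does not apply; allowed.
— Luis' colleague: subject of the matrix clause; c-commands the pronoun but lies outside its binding domain — allowed.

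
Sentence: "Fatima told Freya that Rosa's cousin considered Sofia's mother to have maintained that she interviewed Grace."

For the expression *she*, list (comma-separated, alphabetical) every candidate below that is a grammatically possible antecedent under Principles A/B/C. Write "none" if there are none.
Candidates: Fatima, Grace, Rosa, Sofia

*she* is a pronoun; Principle B requires it to be free in its binding domain — the clause headed by 'interviewed'.
— Fatima: subject of the matrix clause; c-commands the pronoun but lies outside its binding domain — allowed.
— Grace: object of the clause headed by 'interviewed'; is c-commanded by the pronoun; coreference would bind this R-expression — blocked (Principle C).
— Rosa: possessor inside the subject DP of the clause headed by 'considered'; does not c-command the pronoun — Principle B does not apply; allowed.
— Sofia: possessor inside the subject DP of the clause headed by 'maintained'; does not c-command the pronoun — Principle B does not apply; allowed.

Fatima, Rosa, Sofia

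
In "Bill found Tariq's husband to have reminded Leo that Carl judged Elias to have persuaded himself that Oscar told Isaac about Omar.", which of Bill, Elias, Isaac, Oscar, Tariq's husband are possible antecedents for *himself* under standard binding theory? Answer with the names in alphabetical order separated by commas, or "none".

Elias

*himself* is a reflexive; Principle A requires it to be bound within its binding domain — the clause headed by 'persuaded'.
— Bill: subject of the matrix clause; c-commands the reflexive but lies outside its binding domain — cannot bind it (Principle A).
— Elias: subject of the clause headed by 'persuaded'; c-commands the reflexive within its binding domain — allowed (Principle A).
— Isaac: object of the clause headed by 'told'; does not c-command the reflexive — cannot bind it (Principle A).
— Oscar: subject of the clause headed by 'told'; does not c-command the reflexive — cannot bind it (Principle A).
— Tariq's husband: subject of the clause headed by 'reminded'; c-commands the reflexive but lies outside its binding domain — cannot bind it (Principle A).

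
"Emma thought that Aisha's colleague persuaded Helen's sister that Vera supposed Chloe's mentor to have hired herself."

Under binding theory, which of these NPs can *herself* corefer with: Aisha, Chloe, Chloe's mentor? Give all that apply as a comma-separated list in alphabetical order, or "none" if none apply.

Chloe's mentor

*herself* is a reflexive; Principle A requires it to be bound within its binding domain — the clause headed by 'hired'.
— Aisha: possessor inside the subject DP of the clause headed by 'persuaded'; does not c-command the reflexive — cannot bind it (Principle A).
— Chloe: possessor inside the subject DP of the clause headed by 'hired'; does not c-command the reflexive — cannot bind it (Principle A).
— Chloe's mentor: subject of the clause headed by 'hired'; c-commands the reflexive within its binding domain — allowed (Principle A).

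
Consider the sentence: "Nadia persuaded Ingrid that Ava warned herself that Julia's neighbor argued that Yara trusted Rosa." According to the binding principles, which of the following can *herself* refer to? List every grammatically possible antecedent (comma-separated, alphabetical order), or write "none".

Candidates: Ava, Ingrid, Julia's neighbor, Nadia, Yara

Ava

*herself* is a reflexive; Principle A requires it to be bound within its binding domain — the clause headed by 'warned'.
— Ava: subject of the clause headed by 'warned'; c-commands the reflexive within its binding domain — allowed (Principle A).
— Ingrid: object of the matrix clause; c-commands the reflexive but lies outside its binding domain — cannot bind it (Principle A).
— Julia's neighbor: subject of the clause headed by 'argued'; does not c-command the reflexive — cannot bind it (Principle A).
— Nadia: subject of the matrix clause; c-commands the reflexive but lies outside its binding domain — cannot bind it (Principle A).
— Yara: subject of the clause headed by 'trusted'; does not c-command the reflexive — cannot bind it (Principle A).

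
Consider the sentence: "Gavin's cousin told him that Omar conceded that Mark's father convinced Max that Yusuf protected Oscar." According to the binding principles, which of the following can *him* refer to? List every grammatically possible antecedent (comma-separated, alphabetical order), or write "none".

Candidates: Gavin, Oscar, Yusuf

*him* is a pronoun; Principle B requires it to be free in its binding domain — the matrix clause.
— Gavin: possessor inside the subject DP of the matrix clause; does not c-command the pronoun — Principle B does not apply; allowed.
— Oscar: object of the clause headed by 'protected'; is c-commanded by the pronoun; coreference would bind this R-expression — blocked (Principle C).
— Yusuf: subject of the clause headed by 'protected'; is c-commanded by the pronoun; coreference would bind this R-expression — blocked (Principle C).

Gavin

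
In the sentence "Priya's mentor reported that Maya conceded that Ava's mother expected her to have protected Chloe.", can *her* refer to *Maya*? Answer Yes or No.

Yes

*her* is a pronoun; Principle B requires it to be free in its binding domain — the clause headed by 'expected'.
— Maya: subject of the clause headed by 'conceded'; c-commands the pronoun but lies outside its binding domain — allowed.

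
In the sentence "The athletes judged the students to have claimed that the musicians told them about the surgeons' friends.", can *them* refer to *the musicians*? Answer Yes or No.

*them* is a pronoun; Principle B requires it to be free in its binding domain — the clause headed by 'told'.
— the musicians: subject of the clause headed by 'told'; c-commands the pronoun within its binding domain — blocked (Principle B).

No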